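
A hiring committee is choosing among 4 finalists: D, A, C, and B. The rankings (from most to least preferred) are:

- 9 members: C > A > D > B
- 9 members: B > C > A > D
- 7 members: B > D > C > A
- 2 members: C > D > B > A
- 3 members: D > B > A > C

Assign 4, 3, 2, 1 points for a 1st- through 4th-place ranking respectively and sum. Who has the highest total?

C

D: 9·2 + 9·1 + 7·3 + 2·3 + 3·4 = 66
A: 9·3 + 9·2 + 7·1 + 2·1 + 3·2 = 60
C: 9·4 + 9·3 + 7·2 + 2·4 + 3·1 = 88
B: 9·1 + 9·4 + 7·4 + 2·2 + 3·3 = 86
C has the highest Borda score (88).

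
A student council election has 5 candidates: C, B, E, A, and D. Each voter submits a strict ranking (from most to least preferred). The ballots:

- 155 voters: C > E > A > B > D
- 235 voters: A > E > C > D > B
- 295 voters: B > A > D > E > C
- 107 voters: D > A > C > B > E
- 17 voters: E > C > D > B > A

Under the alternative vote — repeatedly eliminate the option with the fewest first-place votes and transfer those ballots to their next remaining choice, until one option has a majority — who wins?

A

Round 1: C 155, B 295, E 17, A 235, D 107. Eliminate E.
Round 2: C 172, B 295, A 235, D 107. Eliminate D.
Round 3: C 172, B 295, A 342. Eliminate C.
Round 4: B 312, A 497. A has a majority.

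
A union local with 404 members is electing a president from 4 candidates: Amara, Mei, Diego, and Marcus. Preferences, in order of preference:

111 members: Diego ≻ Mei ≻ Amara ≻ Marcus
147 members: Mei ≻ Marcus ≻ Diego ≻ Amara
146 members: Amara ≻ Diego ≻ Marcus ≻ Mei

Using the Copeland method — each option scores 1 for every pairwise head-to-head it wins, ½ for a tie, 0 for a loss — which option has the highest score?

Diego

Amara: beats Marcus; loses to Mei and Diego → score 1.
Mei: beats Amara and Marcus; loses to Diego → score 2.
Diego: beats Amara, Mei, and Marcus → score 3.
Marcus: loses to Amara, Mei, and Diego → score 0.
Diego has the best pairwise record.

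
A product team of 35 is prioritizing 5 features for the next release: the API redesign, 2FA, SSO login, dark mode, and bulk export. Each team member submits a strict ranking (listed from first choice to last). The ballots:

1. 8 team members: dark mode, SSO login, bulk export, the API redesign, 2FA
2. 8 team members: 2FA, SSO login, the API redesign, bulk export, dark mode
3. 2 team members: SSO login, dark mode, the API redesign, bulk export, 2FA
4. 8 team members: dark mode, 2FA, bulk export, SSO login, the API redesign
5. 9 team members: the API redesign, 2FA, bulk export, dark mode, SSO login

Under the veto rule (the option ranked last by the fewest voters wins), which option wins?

bulk export

Last-place votes: the API redesign 8, 2FA 10, SSO login 9, dark mode 8, bulk export 0.
bulk export is ranked last by the fewest voters, so bulk export wins.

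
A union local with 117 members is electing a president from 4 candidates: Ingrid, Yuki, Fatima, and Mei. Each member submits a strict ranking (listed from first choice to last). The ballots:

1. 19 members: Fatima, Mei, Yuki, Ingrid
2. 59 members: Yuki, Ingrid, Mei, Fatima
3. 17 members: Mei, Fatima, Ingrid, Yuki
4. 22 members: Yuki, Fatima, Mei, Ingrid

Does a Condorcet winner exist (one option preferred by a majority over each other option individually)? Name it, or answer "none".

Yuki

Yuki vs Ingrid: 100–17 for Yuki.
Yuki vs Fatima: 81–36 for Yuki.
Yuki vs Mei: 81–36 for Yuki.
Yuki beats every other option head-to-head.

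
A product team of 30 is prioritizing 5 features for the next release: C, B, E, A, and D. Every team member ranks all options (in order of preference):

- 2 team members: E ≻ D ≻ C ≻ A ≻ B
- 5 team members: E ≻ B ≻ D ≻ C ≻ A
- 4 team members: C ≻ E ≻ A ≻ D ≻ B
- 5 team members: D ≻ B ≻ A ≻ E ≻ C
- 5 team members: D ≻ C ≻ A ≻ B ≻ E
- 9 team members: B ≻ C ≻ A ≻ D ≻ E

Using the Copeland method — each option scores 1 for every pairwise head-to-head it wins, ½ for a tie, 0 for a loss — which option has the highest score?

C: beats E and A; loses to B and D → score 2.
B: beats C, E, and A; loses to D → score 3.
E: loses to C, B, A, and D → score 0.
A: beats E; loses to C, B, and D → score 1.
D: beats C, B, E, and A → score 4.
D has the best pairwise record.

D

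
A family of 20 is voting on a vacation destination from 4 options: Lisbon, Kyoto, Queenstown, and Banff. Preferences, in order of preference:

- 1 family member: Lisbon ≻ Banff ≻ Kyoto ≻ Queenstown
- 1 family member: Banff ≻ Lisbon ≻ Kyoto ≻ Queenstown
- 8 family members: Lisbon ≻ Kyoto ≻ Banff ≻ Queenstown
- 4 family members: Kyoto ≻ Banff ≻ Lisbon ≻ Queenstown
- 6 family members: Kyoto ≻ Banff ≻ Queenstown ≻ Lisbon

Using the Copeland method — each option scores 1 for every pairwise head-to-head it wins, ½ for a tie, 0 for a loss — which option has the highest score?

Kyoto

Lisbon: beats Queenstown; ties Kyoto; loses to Banff → score 1.5.
Kyoto: beats Queenstown and Banff; ties Lisbon → score 2.5.
Queenstown: loses to Lisbon, Kyoto, and Banff → score 0.
Banff: beats Lisbon and Queenstown; loses to Kyoto → score 2.
Kyoto has the best pairwise record.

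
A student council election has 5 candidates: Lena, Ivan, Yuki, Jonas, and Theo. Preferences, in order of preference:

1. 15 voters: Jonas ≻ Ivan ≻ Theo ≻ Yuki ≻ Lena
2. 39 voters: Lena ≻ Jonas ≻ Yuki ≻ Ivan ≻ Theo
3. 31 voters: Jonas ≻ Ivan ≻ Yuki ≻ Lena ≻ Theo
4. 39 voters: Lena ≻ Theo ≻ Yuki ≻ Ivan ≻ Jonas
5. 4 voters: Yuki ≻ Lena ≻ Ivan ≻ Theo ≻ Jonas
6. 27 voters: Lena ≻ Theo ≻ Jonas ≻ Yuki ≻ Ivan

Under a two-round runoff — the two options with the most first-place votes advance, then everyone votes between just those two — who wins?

Round 1 first-place votes: Lena 105, Ivan 0, Yuki 4, Jonas 46, Theo 0.
Lena and Jonas advance.
Runoff: Lena is preferred to Jonas by 109 voters; Jonas by 46.
Lena wins the runoff.

Lena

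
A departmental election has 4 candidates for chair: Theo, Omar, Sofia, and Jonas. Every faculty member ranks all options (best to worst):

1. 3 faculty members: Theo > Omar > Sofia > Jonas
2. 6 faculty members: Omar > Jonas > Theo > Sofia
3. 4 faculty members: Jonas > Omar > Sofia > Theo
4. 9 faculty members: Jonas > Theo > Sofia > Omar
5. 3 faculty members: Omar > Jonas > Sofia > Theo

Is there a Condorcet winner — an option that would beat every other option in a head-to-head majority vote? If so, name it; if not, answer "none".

Jonas vs Theo: 22–3 for Jonas.
Jonas vs Omar: 13–12 for Jonas.
Jonas vs Sofia: 22–3 for Jonas.
Jonas beats every other option head-to-head.

Jonas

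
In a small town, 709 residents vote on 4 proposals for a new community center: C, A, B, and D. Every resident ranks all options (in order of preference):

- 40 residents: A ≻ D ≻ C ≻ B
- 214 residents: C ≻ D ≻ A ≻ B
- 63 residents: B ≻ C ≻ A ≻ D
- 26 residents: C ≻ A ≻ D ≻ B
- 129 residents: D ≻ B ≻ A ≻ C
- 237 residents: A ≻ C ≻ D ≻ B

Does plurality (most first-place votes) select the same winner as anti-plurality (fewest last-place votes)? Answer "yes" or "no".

yes

Plurality — first-place votes: C 240, A 277, B 63, D 129. Winner: A.
Anti-plurality — last-place votes: C 129, A 0, B 517, D 63. Winner: A.
The two methods agree.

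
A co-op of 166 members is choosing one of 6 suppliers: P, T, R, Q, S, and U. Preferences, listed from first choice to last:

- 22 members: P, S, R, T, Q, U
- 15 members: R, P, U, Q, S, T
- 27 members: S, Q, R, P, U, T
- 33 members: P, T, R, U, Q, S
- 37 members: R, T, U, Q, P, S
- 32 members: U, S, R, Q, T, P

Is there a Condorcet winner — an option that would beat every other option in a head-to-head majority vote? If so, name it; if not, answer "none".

R vs P: 111–55 for R.
R vs T: 133–33 for R.
R vs Q: 139–27 for R.
R vs S: 85–81 for R.
R vs U: 134–32 for R.
R beats every other option head-to-head.

R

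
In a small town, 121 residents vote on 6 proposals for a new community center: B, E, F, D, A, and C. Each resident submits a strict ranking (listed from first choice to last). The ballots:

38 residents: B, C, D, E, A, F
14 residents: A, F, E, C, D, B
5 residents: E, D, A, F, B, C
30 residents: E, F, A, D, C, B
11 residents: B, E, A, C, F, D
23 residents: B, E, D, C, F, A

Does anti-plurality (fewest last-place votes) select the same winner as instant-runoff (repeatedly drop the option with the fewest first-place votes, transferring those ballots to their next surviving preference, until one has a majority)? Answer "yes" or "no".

Anti-plurality — last-place votes: B 44, E 0, F 38, D 11, A 23, C 5. Winner: E.
Instant-runoff — R1 B 72, E 35, F 0, D 0, A 14, C 0 (B winner). Winner: B.
The two methods disagree.

no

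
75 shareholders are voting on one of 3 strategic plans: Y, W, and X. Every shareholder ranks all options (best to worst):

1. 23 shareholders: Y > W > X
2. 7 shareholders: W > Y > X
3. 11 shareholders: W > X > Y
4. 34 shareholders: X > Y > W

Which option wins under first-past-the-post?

First-place votes: Y 23, W 18, X 34.
X has the most first-place votes.

X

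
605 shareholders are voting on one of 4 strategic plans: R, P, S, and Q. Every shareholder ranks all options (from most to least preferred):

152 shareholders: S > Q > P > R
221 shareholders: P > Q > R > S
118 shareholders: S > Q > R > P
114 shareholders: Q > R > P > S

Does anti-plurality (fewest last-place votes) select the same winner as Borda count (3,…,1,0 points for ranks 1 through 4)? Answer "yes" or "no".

Anti-plurality — last-place votes: R 152, P 118, S 335, Q 0. Winner: Q.
Borda — scores: R 567, P 929, S 810, Q 1324. Winner: Q.
The two methods agree.

yes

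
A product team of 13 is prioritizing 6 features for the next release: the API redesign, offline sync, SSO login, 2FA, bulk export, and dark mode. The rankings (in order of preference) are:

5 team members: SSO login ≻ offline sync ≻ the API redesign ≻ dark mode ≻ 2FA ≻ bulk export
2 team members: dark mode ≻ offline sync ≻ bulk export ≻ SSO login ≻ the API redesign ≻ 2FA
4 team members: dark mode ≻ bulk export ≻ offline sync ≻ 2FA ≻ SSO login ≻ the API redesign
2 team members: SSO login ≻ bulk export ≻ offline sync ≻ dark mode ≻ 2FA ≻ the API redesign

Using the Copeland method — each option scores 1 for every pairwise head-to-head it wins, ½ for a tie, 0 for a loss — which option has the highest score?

the API redesign: beats 2FA; loses to offline sync, SSO login, bulk export, and dark mode → score 1.
offline sync: beats the API redesign, 2FA, bulk export, and dark mode; loses to SSO login → score 4.
SSO login: beats the API redesign, offline sync, 2FA, bulk export, and dark mode → score 5.
2FA: loses to the API redesign, offline sync, SSO login, bulk export, and dark mode → score 0.
bulk export: beats the API redesign and 2FA; loses to offline sync, SSO login, and dark mode → score 2.
dark mode: beats the API redesign, 2FA, and bulk export; loses to offline sync and SSO login → score 3.
SSO login has the best pairwise record.

SSO login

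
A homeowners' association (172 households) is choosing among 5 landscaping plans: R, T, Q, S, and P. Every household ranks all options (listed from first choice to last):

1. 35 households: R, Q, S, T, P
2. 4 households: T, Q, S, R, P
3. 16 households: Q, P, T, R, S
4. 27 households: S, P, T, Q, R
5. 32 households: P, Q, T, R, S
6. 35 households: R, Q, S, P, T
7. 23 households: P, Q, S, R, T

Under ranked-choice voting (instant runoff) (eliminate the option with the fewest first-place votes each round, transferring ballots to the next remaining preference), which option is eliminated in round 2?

Round 1: R 70, T 4, Q 16, S 27, P 55. Eliminate T.
Round 2: R 70, Q 20, S 27, P 55. Eliminate Q.

Q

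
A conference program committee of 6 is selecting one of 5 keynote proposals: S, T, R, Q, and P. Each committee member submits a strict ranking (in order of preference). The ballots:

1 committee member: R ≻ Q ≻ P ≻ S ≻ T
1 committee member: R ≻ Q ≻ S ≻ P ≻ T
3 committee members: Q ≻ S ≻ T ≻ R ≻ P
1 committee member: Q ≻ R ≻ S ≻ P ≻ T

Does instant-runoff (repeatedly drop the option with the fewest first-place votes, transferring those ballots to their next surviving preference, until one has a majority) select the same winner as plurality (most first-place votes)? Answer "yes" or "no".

Instant-runoff — R1 S 0, T 0, R 2, Q 4, P 0 (Q winner). Winner: Q.
Plurality — first-place votes: S 0, T 0, R 2, Q 4, P 0. Winner: Q.
The two methods agree.

yes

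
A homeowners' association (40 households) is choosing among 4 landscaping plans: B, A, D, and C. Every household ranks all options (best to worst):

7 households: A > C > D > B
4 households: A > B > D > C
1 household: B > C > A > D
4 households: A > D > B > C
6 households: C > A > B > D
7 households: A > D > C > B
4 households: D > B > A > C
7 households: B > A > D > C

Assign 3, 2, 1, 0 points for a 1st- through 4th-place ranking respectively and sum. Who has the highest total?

B: 7·0 + 4·2 + 1·3 + 4·1 + 6·1 + 7·0 + 4·2 + 7·3 = 50
A: 7·3 + 4·3 + 1·1 + 4·3 + 6·2 + 7·3 + 4·1 + 7·2 = 97
D: 7·1 + 4·1 + 1·0 + 4·2 + 6·0 + 7·2 + 4·3 + 7·1 = 52
C: 7·2 + 4·0 + 1·2 + 4·0 + 6·3 + 7·1 + 4·0 + 7·0 = 41
A has the highest Borda score (97).

A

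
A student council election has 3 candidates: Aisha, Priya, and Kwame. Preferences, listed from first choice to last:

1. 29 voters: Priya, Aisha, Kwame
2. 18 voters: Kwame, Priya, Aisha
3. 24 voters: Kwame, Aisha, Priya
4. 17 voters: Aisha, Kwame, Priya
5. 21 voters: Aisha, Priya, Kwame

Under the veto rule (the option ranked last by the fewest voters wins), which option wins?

Last-place votes: Aisha 18, Priya 41, Kwame 50.
Aisha is ranked last by the fewest voters, so Aisha wins.

Aisha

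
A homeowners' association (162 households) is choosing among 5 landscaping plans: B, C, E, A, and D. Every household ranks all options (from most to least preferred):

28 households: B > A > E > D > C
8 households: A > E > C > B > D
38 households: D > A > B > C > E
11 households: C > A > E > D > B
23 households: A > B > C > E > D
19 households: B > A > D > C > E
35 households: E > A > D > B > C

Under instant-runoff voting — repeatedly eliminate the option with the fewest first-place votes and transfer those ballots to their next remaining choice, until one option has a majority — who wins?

Round 1: B 47, C 11, E 35, A 31, D 38. Eliminate C.
Round 2: B 47, E 35, A 42, D 38. Eliminate E.
Round 3: B 47, A 77, D 38. Eliminate D.
Round 4: B 47, A 115. A has a majority.

A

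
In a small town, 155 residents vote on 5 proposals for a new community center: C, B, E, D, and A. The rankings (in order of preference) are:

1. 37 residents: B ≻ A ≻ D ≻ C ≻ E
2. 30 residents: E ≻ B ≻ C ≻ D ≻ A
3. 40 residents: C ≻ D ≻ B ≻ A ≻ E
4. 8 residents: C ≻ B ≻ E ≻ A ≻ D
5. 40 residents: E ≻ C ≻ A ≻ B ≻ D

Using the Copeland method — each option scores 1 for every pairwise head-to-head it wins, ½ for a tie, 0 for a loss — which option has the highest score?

C: beats B, E, D, and A → score 4.
B: beats E, D, and A; loses to C → score 3.
E: beats D and A; loses to C and B → score 2.
D: loses to C, B, E, and A → score 0.
A: beats D; loses to C, B, and E → score 1.
C has the best pairwise record.

C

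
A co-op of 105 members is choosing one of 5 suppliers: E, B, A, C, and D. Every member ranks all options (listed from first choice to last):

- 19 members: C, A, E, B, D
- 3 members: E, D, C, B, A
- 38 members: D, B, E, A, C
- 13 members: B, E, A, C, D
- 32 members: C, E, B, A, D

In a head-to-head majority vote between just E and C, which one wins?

E

Voters preferring E to C: 54; preferring C to E: 51.
E wins the head-to-head.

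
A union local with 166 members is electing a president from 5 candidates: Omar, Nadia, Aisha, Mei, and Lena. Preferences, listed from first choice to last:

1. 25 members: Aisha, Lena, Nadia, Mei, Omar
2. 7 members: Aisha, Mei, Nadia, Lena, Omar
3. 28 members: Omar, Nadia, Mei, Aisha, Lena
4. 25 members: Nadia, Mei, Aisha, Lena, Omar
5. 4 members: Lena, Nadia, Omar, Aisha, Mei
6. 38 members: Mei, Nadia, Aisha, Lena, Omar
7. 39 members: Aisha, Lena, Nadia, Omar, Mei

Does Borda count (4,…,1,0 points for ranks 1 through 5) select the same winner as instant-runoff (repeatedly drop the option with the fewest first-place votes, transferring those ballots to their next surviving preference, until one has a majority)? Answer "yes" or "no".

Borda — scores: Omar 159, Nadia 452, Aisha 442, Mei 329, Lena 278. Winner: Nadia.
Instant-runoff — R1 Omar 28, Nadia 25, Aisha 71, Mei 38, Lena 4 (Lena out); R2 Omar 28, Nadia 29, Aisha 71, Mei 38 (Omar out); R3 Nadia 57, Aisha 71, Mei 38 (Mei out); R4 Nadia 95, Aisha 71 (Nadia winner). Winner: Nadia.
The two methods agree.

yes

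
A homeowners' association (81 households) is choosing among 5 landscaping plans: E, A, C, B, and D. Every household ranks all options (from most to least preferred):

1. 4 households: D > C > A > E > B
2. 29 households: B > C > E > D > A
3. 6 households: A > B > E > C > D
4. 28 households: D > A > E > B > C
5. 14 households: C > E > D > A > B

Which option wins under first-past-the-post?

D

First-place votes: E 0, A 6, C 14, B 29, D 32.
D has the most first-place votes.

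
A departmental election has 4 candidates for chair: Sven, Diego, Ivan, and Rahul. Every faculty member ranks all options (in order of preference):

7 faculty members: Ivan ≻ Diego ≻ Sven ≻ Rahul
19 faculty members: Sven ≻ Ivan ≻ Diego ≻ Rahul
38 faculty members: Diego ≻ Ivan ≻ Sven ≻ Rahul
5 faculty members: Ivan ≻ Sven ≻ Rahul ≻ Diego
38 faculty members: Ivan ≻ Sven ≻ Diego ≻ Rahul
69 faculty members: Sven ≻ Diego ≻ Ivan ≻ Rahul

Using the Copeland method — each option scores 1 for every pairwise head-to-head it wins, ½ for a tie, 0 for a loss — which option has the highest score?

Sven: beats Diego and Rahul; ties Ivan → score 2.5.
Diego: beats Ivan and Rahul; loses to Sven → score 2.
Ivan: beats Rahul; ties Sven; loses to Diego → score 1.5.
Rahul: loses to Sven, Diego, and Ivan → score 0.
Sven has the best pairwise record.

Sven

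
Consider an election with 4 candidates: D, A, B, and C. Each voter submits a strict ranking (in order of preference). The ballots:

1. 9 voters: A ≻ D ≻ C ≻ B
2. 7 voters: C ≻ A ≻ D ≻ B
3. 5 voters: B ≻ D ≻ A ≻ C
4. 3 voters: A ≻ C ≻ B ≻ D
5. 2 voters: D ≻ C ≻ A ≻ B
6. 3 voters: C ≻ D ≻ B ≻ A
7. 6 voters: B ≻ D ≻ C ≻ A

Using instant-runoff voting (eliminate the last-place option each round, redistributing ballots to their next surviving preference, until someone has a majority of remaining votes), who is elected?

Round 1: D 2, A 12, B 11, C 10. Eliminate D.
Round 2: A 12, B 11, C 12. Eliminate B.
Round 3: A 17, C 18. C has a majority.

C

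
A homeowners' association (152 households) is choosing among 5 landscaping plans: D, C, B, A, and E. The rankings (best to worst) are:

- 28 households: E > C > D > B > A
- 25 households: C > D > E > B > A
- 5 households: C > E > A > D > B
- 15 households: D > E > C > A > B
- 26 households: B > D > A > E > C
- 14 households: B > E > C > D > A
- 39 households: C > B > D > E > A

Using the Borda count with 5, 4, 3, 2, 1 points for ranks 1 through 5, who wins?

C

D: 28·3 + 25·4 + 5·2 + 15·5 + 26·4 + 14·2 + 39·3 = 518
C: 28·4 + 25·5 + 5·5 + 15·3 + 26·1 + 14·3 + 39·5 = 570
B: 28·2 + 25·2 + 5·1 + 15·1 + 26·5 + 14·5 + 39·4 = 482
A: 28·1 + 25·1 + 5·3 + 15·2 + 26·3 + 14·1 + 39·1 = 229
E: 28·5 + 25·3 + 5·4 + 15·4 + 26·2 + 14·4 + 39·2 = 481
C has the highest Borda score (570).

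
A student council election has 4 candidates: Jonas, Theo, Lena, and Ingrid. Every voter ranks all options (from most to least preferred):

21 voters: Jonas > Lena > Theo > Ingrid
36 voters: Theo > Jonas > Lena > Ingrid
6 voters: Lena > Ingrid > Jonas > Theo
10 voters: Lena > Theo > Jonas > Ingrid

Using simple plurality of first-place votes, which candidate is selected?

Theo

First-place votes: Jonas 21, Theo 36, Lena 16, Ingrid 0.
Theo has the most first-place votes.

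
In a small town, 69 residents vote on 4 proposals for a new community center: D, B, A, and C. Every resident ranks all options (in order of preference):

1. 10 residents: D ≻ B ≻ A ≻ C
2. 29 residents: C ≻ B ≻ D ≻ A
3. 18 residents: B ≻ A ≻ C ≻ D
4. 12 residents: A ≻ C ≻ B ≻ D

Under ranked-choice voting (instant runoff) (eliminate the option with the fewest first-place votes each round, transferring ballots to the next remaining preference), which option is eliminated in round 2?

A

Round 1: D 10, B 18, A 12, C 29. Eliminate D.
Round 2: B 28, A 12, C 29. Eliminate A.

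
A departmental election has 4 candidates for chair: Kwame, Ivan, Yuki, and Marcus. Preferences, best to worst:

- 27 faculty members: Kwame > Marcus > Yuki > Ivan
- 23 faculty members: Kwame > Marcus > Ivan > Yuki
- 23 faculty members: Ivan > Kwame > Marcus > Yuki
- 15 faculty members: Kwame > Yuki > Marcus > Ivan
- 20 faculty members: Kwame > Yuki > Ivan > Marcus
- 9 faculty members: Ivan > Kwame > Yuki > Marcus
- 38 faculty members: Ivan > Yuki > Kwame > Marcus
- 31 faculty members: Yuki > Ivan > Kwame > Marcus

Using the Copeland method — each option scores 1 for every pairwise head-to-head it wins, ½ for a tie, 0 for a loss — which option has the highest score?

Ivan

Kwame: beats Yuki and Marcus; loses to Ivan → score 2.
Ivan: beats Kwame and Marcus; ties Yuki → score 2.5.
Yuki: beats Marcus; ties Ivan; loses to Kwame → score 1.5.
Marcus: loses to Kwame, Ivan, and Yuki → score 0.
Ivan has the best pairwise record.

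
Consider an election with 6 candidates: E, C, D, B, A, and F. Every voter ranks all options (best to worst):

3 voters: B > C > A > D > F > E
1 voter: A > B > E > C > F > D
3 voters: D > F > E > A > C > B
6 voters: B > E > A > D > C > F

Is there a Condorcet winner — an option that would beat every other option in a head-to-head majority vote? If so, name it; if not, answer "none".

B

B vs E: 10–3 for B.
B vs C: 10–3 for B.
B vs D: 10–3 for B.
B vs A: 9–4 for B.
B vs F: 10–3 for B.
B beats every other option head-to-head.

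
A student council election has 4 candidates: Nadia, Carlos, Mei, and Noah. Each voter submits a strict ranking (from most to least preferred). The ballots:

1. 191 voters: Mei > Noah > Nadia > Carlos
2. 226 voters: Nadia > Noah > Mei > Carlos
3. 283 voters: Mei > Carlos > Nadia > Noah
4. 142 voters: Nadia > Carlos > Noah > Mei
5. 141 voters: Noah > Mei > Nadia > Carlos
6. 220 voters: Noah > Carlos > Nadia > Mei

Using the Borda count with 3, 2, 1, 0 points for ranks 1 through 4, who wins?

Nadia: 191·1 + 226·3 + 283·1 + 142·3 + 141·1 + 220·1 = 1939
Carlos: 191·0 + 226·0 + 283·2 + 142·2 + 141·0 + 220·2 = 1290
Mei: 191·3 + 226·1 + 283·3 + 142·0 + 141·2 + 220·0 = 1930
Noah: 191·2 + 226·2 + 283·0 + 142·1 + 141·3 + 220·3 = 2059
Noah has the highest Borda score (2059).

Noah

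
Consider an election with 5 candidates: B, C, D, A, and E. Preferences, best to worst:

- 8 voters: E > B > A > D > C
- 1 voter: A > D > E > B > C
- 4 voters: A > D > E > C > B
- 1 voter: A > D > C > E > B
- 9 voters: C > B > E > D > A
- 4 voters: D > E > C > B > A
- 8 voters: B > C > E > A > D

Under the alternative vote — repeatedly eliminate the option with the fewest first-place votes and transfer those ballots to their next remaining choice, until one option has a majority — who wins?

C

Round 1: B 8, C 9, D 4, A 6, E 8. Eliminate D.
Round 2: B 8, C 9, A 6, E 12. Eliminate A.
Round 3: B 8, C 10, E 17. Eliminate B.
Round 4: C 18, E 17. C has a majority.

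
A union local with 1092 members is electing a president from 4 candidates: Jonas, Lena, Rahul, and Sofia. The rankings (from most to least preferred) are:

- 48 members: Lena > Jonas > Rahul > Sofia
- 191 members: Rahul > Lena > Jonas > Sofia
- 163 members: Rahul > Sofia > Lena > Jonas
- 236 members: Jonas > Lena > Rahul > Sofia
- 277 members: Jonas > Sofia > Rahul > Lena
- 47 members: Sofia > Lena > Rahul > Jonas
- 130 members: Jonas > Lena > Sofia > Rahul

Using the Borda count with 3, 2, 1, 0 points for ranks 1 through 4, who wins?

Jonas

Jonas: 48·2 + 191·1 + 163·0 + 236·3 + 277·3 + 47·0 + 130·3 = 2216
Lena: 48·3 + 191·2 + 163·1 + 236·2 + 277·0 + 47·2 + 130·2 = 1515
Rahul: 48·1 + 191·3 + 163·3 + 236·1 + 277·1 + 47·1 + 130·0 = 1670
Sofia: 48·0 + 191·0 + 163·2 + 236·0 + 277·2 + 47·3 + 130·1 = 1151
Jonas has the highest Borda score (2216).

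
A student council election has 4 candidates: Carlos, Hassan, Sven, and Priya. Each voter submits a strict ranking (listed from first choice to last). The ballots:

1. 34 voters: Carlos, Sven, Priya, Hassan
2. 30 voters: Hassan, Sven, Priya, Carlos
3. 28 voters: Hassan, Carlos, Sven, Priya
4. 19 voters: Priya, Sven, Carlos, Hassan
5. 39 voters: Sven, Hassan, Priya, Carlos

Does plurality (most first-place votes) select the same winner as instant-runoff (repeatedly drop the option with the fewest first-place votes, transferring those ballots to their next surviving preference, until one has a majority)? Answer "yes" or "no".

Plurality — first-place votes: Carlos 34, Hassan 58, Sven 39, Priya 19. Winner: Hassan.
Instant-runoff — R1 Carlos 34, Hassan 58, Sven 39, Priya 19 (Priya out); R2 Carlos 34, Hassan 58, Sven 58 (Carlos out); R3 Hassan 58, Sven 92 (Sven winner). Winner: Sven.
The two methods disagree.

no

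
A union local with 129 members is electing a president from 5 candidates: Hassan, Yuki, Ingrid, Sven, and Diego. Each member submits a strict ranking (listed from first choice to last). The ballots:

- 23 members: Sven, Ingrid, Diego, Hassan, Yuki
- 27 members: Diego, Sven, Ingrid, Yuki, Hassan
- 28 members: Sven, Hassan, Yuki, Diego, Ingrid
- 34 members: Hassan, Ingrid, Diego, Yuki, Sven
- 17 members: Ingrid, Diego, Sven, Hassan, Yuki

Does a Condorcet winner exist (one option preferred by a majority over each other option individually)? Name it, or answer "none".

none

Checking pairwise contests:
Ingrid beats Hassan 67–62.
Hassan beats Yuki 102–27.
Sven beats Ingrid 78–51.
Diego beats Sven 78–51.
Ingrid beats Diego 74–55.
Every option loses at least one head-to-head, so there is no Condorcet winner.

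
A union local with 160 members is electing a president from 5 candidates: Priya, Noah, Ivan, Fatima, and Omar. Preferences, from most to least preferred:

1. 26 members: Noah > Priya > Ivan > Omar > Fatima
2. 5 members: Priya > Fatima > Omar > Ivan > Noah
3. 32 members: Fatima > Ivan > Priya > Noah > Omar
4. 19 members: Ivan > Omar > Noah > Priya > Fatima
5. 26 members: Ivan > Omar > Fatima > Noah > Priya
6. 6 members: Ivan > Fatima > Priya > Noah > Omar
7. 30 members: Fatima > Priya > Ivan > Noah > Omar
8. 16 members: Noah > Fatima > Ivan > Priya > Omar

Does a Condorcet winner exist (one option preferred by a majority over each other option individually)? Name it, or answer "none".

Fatima vs Priya: 110–50 for Fatima.
Fatima vs Noah: 99–61 for Fatima.
Fatima vs Ivan: 83–77 for Fatima.
Fatima vs Omar: 89–71 for Fatima.
Fatima beats every other option head-to-head.

Fatima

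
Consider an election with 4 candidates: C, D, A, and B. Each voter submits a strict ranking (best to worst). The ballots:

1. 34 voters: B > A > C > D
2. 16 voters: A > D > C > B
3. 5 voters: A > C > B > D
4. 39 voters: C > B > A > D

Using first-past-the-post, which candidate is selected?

C

First-place votes: C 39, D 0, A 21, B 34.
C has the most first-place votes.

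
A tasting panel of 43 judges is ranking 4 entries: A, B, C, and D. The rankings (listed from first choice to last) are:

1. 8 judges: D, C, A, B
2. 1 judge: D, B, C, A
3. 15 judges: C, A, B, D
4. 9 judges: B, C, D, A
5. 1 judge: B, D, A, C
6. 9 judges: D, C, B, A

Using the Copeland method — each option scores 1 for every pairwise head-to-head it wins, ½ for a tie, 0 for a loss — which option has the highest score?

C

A: beats B; loses to C and D → score 1.
B: beats D; loses to A and C → score 1.
C: beats A, B, and D → score 3.
D: beats A; loses to B and C → score 1.
C has the best pairwise record.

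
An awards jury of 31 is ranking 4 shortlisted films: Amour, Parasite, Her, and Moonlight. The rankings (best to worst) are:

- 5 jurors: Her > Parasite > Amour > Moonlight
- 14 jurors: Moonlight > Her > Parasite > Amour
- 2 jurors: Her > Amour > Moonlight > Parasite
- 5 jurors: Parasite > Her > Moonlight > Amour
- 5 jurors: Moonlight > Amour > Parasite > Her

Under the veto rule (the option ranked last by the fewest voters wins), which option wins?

Last-place votes: Amour 19, Parasite 2, Her 5, Moonlight 5.
Parasite is ranked last by the fewest voters, so Parasite wins.

Parasite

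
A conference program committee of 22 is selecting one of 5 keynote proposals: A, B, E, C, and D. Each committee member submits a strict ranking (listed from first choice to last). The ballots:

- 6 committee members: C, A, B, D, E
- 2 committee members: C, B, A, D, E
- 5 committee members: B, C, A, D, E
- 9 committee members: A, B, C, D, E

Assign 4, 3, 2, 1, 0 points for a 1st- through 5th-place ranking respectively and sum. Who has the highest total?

A: 6·3 + 2·2 + 5·2 + 9·4 = 68
B: 6·2 + 2·3 + 5·4 + 9·3 = 65
E: 6·0 + 2·0 + 5·0 + 9·0 = 0
C: 6·4 + 2·4 + 5·3 + 9·2 = 65
D: 6·1 + 2·1 + 5·1 + 9·1 = 22
A has the highest Borda score (68).

A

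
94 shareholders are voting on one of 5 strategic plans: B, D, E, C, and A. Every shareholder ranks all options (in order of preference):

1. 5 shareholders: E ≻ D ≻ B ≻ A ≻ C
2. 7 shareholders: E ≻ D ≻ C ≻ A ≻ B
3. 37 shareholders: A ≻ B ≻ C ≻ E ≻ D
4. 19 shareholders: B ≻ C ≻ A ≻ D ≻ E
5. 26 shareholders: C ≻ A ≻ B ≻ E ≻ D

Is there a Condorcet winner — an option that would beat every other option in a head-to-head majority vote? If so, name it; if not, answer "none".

Checking pairwise contests:
A beats B 70–24.
B beats D 82–12.
B beats E 82–12.
B beats C 61–33.
C beats A 52–42.
Every option loses at least one head-to-head, so there is no Condorcet winner.

none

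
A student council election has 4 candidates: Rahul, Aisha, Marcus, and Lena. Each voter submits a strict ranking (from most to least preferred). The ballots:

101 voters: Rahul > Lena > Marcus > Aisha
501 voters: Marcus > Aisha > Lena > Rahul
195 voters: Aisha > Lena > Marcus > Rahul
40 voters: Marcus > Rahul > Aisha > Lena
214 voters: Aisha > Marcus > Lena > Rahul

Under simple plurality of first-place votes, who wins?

Marcus

First-place votes: Rahul 101, Aisha 409, Marcus 541, Lena 0.
Marcus has the most first-place votes.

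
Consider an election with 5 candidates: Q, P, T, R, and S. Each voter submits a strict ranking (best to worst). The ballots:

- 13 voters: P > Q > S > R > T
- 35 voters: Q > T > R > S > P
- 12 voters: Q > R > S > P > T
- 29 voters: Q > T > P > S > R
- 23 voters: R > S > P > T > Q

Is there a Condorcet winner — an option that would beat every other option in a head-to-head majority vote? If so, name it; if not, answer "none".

Q

Q vs P: 76–36 for Q.
Q vs T: 89–23 for Q.
Q vs R: 89–23 for Q.
Q vs S: 89–23 for Q.
Q beats every other option head-to-head.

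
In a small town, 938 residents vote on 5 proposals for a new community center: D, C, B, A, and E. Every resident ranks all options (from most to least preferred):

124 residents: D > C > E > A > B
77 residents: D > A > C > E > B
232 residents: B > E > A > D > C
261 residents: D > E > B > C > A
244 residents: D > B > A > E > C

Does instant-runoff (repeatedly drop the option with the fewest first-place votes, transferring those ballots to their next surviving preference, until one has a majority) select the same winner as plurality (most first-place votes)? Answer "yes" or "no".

Instant-runoff — R1 D 706, C 0, B 232, A 0, E 0 (D winner). Winner: D.
Plurality — first-place votes: D 706, C 0, B 232, A 0, E 0. Winner: D.
The two methods agree.

yes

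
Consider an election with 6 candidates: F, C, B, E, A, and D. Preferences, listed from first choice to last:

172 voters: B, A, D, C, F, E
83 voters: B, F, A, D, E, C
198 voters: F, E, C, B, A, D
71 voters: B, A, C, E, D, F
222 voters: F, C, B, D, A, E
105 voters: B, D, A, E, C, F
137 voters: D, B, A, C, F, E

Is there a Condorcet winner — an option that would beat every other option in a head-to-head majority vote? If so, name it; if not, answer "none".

B vs F: 568–420 for B.
B vs C: 568–420 for B.
B vs E: 790–198 for B.
B vs A: 988–0 for B.
B vs D: 851–137 for B.
B beats every other option head-to-head.

B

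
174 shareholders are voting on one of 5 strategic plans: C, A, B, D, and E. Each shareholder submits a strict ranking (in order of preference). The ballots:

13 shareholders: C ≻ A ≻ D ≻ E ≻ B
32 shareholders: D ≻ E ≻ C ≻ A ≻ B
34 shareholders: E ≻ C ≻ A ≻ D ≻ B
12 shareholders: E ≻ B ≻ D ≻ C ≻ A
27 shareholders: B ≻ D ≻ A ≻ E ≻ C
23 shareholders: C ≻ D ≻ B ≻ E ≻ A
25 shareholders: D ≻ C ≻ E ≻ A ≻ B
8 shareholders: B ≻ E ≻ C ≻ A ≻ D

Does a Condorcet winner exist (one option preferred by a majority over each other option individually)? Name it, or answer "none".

D vs C: 96–78 for D.
D vs A: 119–55 for D.
D vs B: 127–47 for D.
D vs E: 120–54 for D.
D beats every other option head-to-head.

D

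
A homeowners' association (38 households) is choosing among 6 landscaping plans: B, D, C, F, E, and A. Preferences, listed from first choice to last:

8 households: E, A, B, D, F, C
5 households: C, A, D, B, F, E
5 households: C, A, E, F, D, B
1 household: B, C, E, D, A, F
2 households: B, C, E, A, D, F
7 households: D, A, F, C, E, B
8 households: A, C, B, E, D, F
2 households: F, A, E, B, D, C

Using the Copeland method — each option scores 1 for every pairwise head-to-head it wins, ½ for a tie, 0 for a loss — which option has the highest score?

B: beats D and F; loses to C, E, and A → score 2.
D: beats F; loses to B, C, E, and A → score 1.
C: beats B, D, F, and E; loses to A → score 4.
F: loses to B, D, C, E, and A → score 0.
E: beats B, D, and F; loses to C and A → score 3.
A: beats B, D, C, F, and E → score 5.
A has the best pairwise record.

A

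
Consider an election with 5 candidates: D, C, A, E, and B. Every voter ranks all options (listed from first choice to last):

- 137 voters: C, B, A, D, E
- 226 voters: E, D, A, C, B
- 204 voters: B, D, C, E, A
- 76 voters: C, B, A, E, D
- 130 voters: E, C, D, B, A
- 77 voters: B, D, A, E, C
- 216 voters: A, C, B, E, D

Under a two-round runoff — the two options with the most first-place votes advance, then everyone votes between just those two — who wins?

Round 1 first-place votes: D 0, C 213, A 216, E 356, B 281.
E and B advance.
Runoff: E is preferred to B by 356 voters; B by 710.
B wins the runoff.

B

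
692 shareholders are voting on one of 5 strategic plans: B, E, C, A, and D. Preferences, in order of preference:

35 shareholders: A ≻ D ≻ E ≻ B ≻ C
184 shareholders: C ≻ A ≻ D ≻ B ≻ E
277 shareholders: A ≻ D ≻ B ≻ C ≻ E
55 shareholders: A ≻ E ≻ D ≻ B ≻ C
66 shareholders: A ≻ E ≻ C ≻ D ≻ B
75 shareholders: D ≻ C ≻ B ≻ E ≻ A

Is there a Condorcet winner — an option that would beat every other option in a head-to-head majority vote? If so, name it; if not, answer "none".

A

A vs B: 617–75 for A.
A vs E: 617–75 for A.
A vs C: 433–259 for A.
A vs D: 617–75 for A.
A beats every other option head-to-head.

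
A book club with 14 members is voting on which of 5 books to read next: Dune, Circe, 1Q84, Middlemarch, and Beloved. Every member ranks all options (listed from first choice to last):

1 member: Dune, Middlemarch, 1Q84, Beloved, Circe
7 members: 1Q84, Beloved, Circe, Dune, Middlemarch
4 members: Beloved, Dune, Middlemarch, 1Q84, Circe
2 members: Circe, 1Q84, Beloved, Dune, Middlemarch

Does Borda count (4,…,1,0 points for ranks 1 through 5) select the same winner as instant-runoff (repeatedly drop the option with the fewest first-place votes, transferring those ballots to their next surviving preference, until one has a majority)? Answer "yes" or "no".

no

Borda — scores: Dune 25, Circe 22, 1Q84 40, Middlemarch 11, Beloved 42. Winner: Beloved.
Instant-runoff — R1 Dune 1, Circe 2, 1Q84 7, Middlemarch 0, Beloved 4 (Middlemarch out); R2 Dune 1, Circe 2, 1Q84 7, Beloved 4 (Dune out); R3 Circe 2, 1Q84 8, Beloved 4 (1Q84 winner). Winner: 1Q84.
The two methods disagree.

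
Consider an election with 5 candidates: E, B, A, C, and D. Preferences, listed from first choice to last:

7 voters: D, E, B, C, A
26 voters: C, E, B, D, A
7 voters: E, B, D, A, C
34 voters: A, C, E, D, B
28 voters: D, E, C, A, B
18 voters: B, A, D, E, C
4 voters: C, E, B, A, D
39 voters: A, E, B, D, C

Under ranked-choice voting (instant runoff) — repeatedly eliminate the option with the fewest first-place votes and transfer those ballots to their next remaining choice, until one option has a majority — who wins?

A

Round 1: E 7, B 18, A 73, C 30, D 35. Eliminate E.
Round 2: B 25, A 73, C 30, D 35. Eliminate B.
Round 3: A 91, C 30, D 42. A has a majority.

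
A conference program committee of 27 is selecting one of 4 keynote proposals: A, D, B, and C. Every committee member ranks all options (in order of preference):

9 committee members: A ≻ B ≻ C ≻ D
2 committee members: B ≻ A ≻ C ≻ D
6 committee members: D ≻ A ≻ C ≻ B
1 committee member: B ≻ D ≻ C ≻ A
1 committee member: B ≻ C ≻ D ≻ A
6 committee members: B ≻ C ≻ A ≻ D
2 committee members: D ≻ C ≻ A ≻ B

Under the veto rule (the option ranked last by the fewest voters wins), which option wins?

C

Last-place votes: A 2, D 17, B 8, C 0.
C is ranked last by the fewest voters, so C wins.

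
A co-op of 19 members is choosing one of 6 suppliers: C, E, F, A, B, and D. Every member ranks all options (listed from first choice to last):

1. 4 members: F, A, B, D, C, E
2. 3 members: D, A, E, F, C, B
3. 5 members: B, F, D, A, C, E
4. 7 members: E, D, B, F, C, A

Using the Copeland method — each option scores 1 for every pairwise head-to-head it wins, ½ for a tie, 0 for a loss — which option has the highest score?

D

C: loses to E, F, A, B, and D → score 0.
E: beats C, F, and B; loses to A and D → score 3.
F: beats C and A; loses to E, B, and D → score 2.
A: beats C and E; loses to F, B, and D → score 2.
B: beats C, F, and A; loses to E and D → score 3.
D: beats C, E, F, A, and B → score 5.
D has the best pairwise record.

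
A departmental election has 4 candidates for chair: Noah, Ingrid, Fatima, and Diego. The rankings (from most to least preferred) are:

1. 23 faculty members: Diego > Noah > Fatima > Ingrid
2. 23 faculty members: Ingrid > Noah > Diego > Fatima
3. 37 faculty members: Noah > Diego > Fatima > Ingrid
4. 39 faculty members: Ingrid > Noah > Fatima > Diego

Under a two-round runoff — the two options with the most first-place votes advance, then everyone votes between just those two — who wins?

Round 1 first-place votes: Noah 37, Ingrid 62, Fatima 0, Diego 23.
Ingrid and Noah advance.
Runoff: Ingrid is preferred to Noah by 62 voters; Noah by 60.
Ingrid wins the runoff.

Ingrid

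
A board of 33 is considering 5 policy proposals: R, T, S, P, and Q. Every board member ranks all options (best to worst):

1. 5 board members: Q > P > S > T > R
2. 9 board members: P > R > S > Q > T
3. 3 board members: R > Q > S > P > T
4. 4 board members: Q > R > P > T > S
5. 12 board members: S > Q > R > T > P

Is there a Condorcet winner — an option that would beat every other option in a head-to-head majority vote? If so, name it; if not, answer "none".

none

Checking pairwise contests:
S beats R 17–16.
R beats T 28–5.
P beats S 18–15.
R beats P 19–14.
S beats Q 21–12.
Every option loses at least one head-to-head, so there is no Condorcet winner.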